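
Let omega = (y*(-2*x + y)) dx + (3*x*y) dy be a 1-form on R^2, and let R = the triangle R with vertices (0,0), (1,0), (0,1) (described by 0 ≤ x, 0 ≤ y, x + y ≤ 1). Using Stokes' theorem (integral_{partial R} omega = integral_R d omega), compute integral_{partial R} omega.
integral_(partial R) omega = 1/2

Stokes: integral_partial_R omega = integral_R d omega with d omega = (∂Q/∂x - ∂P/∂y) dx ∧ dy.
  ∂Q/∂x = 3*y
  ∂P/∂y = -2*x + 2*y
  integrand = ∂Q/∂x - ∂P/∂y = 2*x + y.
Integrating over R: integral_0^1 integral_0^{1-x} (2*x + y) dy dx = 1/2.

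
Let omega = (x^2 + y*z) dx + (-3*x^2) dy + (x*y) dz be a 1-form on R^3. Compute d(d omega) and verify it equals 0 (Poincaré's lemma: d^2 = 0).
d(d omega) = 0

Step 1: d omega = sum_{i<j} (∂f_j/∂x_i - ∂f_i/∂x_j) dx_i ∧ dx_j:
  coeff of dx ∧ dy: -6*x - z
  coeff of dx ∧ dz: 0
  coeff of dy ∧ dz: x
Step 2: Apply d again to each 2-form coefficient. The only possible 3-form in R^3 is dx ∧ dy ∧ dz, with coefficient
  ∂(coeff of dy∧dz)/∂x - ∂(coeff of dx∧dz)/∂y + ∂(coeff of dx∧dy)/∂z
  = ∂/∂x (x) - ∂/∂y (0) + ∂/∂z (-6*x - z).
Each of these terms simplifies to sums of mixed partials that cancel in pairs. The result is 0 (by equality of mixed partials for smooth functions — Schwarz / Clairaut).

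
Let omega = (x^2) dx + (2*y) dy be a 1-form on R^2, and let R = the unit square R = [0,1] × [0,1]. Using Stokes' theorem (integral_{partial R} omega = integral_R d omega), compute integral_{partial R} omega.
integral_(partial R) omega = 0

Stokes: integral_partial_R omega = integral_R d omega with d omega = (∂Q/∂x - ∂P/∂y) dx ∧ dy.
  ∂Q/∂x = 0
  ∂P/∂y = 0
  integrand = ∂Q/∂x - ∂P/∂y = 0.
Integrating over R: integral_0^1 integral_0^1 (0) dx dy = 0.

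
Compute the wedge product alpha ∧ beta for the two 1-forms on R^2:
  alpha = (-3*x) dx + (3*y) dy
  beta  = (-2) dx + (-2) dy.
alpha ∧ beta = (6*x + 6*y) dx ∧ dy

Distribute the wedge, using dx_i ∧ dx_j = -dx_j ∧ dx_i and dx_i ∧ dx_i = 0. For each pair (i, j) with i < j, the coefficient of dx_i ∧ dx_j in alpha ∧ beta is (alpha_i * beta_j - alpha_j * beta_i). Collecting: alpha ∧ beta = (6*x + 6*y) dx ∧ dy.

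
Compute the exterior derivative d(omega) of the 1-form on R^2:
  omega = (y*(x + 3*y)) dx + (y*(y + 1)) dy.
d(omega) = (-x - 6*y) dx ∧ dy

For a 1-form omega = sum_i f_i dx_i, the exterior derivative is
  d(omega) = sum_{i < j} (∂f_j/∂x_i - ∂f_i/∂x_j) dx_i ∧ dx_j.
  coefficient of dx ∧ dy: ∂f_2/∂x - ∂f_1/∂y = ∂(y*(y + 1))/∂x - ∂(y*(x + 3*y))/∂y = -x - 6*y
Assembling: d(omega) = (-x - 6*y) dx ∧ dy.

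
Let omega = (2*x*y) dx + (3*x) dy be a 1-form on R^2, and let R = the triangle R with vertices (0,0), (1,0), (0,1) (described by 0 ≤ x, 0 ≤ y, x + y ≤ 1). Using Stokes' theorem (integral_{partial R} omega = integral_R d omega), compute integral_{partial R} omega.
integral_(partial R) omega = 7/6

Stokes: integral_partial_R omega = integral_R d omega with d omega = (∂Q/∂x - ∂P/∂y) dx ∧ dy.
  ∂Q/∂x = 3
  ∂P/∂y = 2*x
  integrand = ∂Q/∂x - ∂P/∂y = 3 - 2*x.
Integrating over R: integral_0^1 integral_0^{1-x} (3 - 2*x) dy dx = 7/6.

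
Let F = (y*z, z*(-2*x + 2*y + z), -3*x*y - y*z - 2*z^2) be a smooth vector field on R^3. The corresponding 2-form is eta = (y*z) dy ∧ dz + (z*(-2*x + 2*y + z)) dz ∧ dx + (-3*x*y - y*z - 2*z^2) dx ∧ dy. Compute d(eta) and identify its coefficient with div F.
d(eta) = (-y - 2*z) dx ∧ dy ∧ dz; div F = -y - 2*z

For a 2-form in R^3 of the form above, applying d gives a 3-form with coefficient ∂P/∂x + ∂Q/∂y + ∂R/∂z:
  ∂P/∂x = 0
  ∂Q/∂y = 2*z
  ∂R/∂z = -y - 4*z
Sum = -y - 2*z, which is exactly div F.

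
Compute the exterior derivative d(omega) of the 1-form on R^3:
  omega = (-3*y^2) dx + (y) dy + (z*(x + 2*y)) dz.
d(omega) = (6*y) dx ∧ dy + (z) dx ∧ dz + (2*z) dy ∧ dz

For a 1-form omega = sum_i f_i dx_i, the exterior derivative is
  d(omega) = sum_{i < j} (∂f_j/∂x_i - ∂f_i/∂x_j) dx_i ∧ dx_j.
  coefficient of dx ∧ dy: ∂f_2/∂x - ∂f_1/∂y = ∂(y)/∂x - ∂(-3*y^2)/∂y = 6*y
  coefficient of dx ∧ dz: ∂f_3/∂x - ∂f_1/∂z = ∂(z*(x + 2*y))/∂x - ∂(-3*y^2)/∂z = z
  coefficient of dy ∧ dz: ∂f_3/∂y - ∂f_2/∂z = ∂(z*(x + 2*y))/∂y - ∂(y)/∂z = 2*z
Assembling: d(omega) = (6*y) dx ∧ dy + (z) dx ∧ dz + (2*z) dy ∧ dz.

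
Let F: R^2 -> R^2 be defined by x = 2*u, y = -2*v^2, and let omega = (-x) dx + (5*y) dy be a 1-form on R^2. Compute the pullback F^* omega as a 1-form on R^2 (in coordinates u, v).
F^* omega = (-4*u) du + (40*v^3) dv

Using F^*(f dg) = (f ∘ F) d(g ∘ F), substitute each coordinate x_i by F_i(u, v) in f_i, and replace dx_i by d F_i = (∂F_i/∂u) du + (∂F_i/∂v) dv.
  For the x component: f_1(F) = -2*u; d F_1 = (2) du + (0) dv
  For the y component: f_2(F) = -10*v^2; d F_2 = (0) du + (-4*v) dv
Combining and collecting du, dv coefficients:
  coeff of du: -4*u
  coeff of dv: 40*v^3
F^* omega = (-4*u) du + (40*v^3) dv.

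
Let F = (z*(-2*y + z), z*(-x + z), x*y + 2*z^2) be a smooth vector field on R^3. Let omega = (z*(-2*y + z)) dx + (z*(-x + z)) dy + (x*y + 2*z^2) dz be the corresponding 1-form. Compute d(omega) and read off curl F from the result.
d(omega) = (2*x - 2*z) dy ∧ dz + (-3*y + 2*z) dz ∧ dx + (z) dx ∧ dy; curl F = (2*x - 2*z, -3*y + 2*z, z)

d omega = sum_{i<j} (∂f_j/∂x_i - ∂f_i/∂x_j) dx_i ∧ dx_j. Under the identification (dy ∧ dz, dz ∧ dx, dx ∧ dy) ↔ (e_x, e_y, e_z), the coefficients are exactly the components of curl F. Compute:
  ∂R/∂y - ∂Q/∂z = (x) - (-x + 2*z) = 2*x - 2*z
  ∂P/∂z - ∂R/∂x = (-2*y + 2*z) - (y) = -3*y + 2*z
  ∂Q/∂x - ∂P/∂y = (-z) - (-2*z) = z.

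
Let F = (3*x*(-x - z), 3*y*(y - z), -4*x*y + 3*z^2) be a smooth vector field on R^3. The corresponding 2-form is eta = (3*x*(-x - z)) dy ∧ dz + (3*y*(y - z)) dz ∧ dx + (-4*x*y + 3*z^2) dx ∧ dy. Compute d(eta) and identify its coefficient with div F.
d(eta) = (-6*x + 6*y) dx ∧ dy ∧ dz; div F = -6*x + 6*y

For a 2-form in R^3 of the form above, applying d gives a 3-form with coefficient ∂P/∂x + ∂Q/∂y + ∂R/∂z:
  ∂P/∂x = -6*x - 3*z
  ∂Q/∂y = 6*y - 3*z
  ∂R/∂z = 6*z
Sum = -6*x + 6*y, which is exactly div F.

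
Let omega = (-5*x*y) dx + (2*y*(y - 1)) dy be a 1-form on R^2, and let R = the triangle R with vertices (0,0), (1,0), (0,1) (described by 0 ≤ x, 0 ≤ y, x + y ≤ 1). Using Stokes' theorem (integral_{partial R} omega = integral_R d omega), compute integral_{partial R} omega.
integral_(partial R) omega = 5/6

Stokes: integral_partial_R omega = integral_R d omega with d omega = (∂Q/∂x - ∂P/∂y) dx ∧ dy.
  ∂Q/∂x = 0
  ∂P/∂y = -5*x
  integrand = ∂Q/∂x - ∂P/∂y = 5*x.
Integrating over R: integral_0^1 integral_0^{1-x} (5*x) dy dx = 5/6.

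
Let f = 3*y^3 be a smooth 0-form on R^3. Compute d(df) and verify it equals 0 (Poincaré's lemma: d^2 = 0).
d(df) = 0

Step 1: df = sum_i (∂f/∂x_i) dx_i = (0) dx + (9*y^2) dy + (0) dz.
Step 2: Apply d again. Using the 1-form formula, the coefficient of dx ∧ dy in d(df) is ∂^2 f/∂x ∂y - ∂^2 f/∂y ∂x = (0) - (0) = 0 (equality of mixed partials for smooth f).
Similarly for dx ∧ dz and dy ∧ dz — all coefficients vanish. So d(df) = 0.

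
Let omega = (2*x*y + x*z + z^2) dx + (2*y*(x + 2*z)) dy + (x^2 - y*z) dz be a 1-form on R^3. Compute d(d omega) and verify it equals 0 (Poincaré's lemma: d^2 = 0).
d(d omega) = 0

Step 1: d omega = sum_{i<j} (∂f_j/∂x_i - ∂f_i/∂x_j) dx_i ∧ dx_j:
  coeff of dx ∧ dy: -2*x + 2*y
  coeff of dx ∧ dz: x - 2*z
  coeff of dy ∧ dz: -4*y - z
Step 2: Apply d again to each 2-form coefficient. The only possible 3-form in R^3 is dx ∧ dy ∧ dz, with coefficient
  ∂(coeff of dy∧dz)/∂x - ∂(coeff of dx∧dz)/∂y + ∂(coeff of dx∧dy)/∂z
  = ∂/∂x (-4*y - z) - ∂/∂y (x - 2*z) + ∂/∂z (-2*x + 2*y).
Each of these terms simplifies to sums of mixed partials that cancel in pairs. The result is 0 (by equality of mixed partials for smooth functions — Schwarz / Clairaut).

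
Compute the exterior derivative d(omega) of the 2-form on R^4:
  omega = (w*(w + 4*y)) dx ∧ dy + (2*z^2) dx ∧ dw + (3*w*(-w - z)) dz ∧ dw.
d(omega) = (2*w + 4*y) dx ∧ dy ∧ dw + (-4*z) dx ∧ dz ∧ dw

For a 2-form omega = sum_{i<j} g_{ij} dx_i ∧ dx_j, the exterior derivative is
  d(omega) = sum_{i<j} d(g_{ij}) ∧ dx_i ∧ dx_j = sum_{i<j, k} (∂g_{ij}/∂x_k) dx_k ∧ dx_i ∧ dx_j.
Expand each term, using dx_k ∧ dx_i ∧ dx_j = sgn(permutation) dx_{(a)} ∧ dx_{(b)} ∧ dx_{(c)} with (a < b < c) sorted:
  d(w*(w + 4*y)) includes (∂/∂w)(w*(w + 4*y)) dw = (2*w + 4*y) dw, which multiplied by dx ∧ dy gives (2*w + 4*y) dx ∧ dy ∧ dw
  d(2*z^2) includes (∂/∂z)(2*z^2) dz = (4*z) dz, which multiplied by dx ∧ dw gives (-4*z) dx ∧ dz ∧ dw
Collecting like 3-forms: d(omega) = (2*w + 4*y) dx ∧ dy ∧ dw + (-4*z) dx ∧ dz ∧ dw.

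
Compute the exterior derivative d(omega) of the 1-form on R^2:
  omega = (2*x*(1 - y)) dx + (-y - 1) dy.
d(omega) = (2*x) dx ∧ dy

For a 1-form omega = sum_i f_i dx_i, the exterior derivative is
  d(omega) = sum_{i < j} (∂f_j/∂x_i - ∂f_i/∂x_j) dx_i ∧ dx_j.
  coefficient of dx ∧ dy: ∂f_2/∂x - ∂f_1/∂y = ∂(-y - 1)/∂x - ∂(2*x*(1 - y))/∂y = 2*x
Assembling: d(omega) = (2*x) dx ∧ dy.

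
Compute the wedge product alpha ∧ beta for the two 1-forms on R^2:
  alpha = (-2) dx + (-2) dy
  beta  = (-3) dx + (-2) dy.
alpha ∧ beta = (-2) dx ∧ dy

Distribute the wedge, using dx_i ∧ dx_j = -dx_j ∧ dx_i and dx_i ∧ dx_i = 0. For each pair (i, j) with i < j, the coefficient of dx_i ∧ dx_j in alpha ∧ beta is (alpha_i * beta_j - alpha_j * beta_i). Collecting: alpha ∧ beta = (-2) dx ∧ dy.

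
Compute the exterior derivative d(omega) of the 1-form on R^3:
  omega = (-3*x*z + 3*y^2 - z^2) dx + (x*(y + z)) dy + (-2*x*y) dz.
d(omega) = (-5*y + z) dx ∧ dy + (3*x - 2*y + 2*z) dx ∧ dz + (-3*x) dy ∧ dz

For a 1-form omega = sum_i f_i dx_i, the exterior derivative is
  d(omega) = sum_{i < j} (∂f_j/∂x_i - ∂f_i/∂x_j) dx_i ∧ dx_j.
  coefficient of dx ∧ dy: ∂f_2/∂x - ∂f_1/∂y = ∂(x*(y + z))/∂x - ∂(-3*x*z + 3*y^2 - z^2)/∂y = -5*y + z
  coefficient of dx ∧ dz: ∂f_3/∂x - ∂f_1/∂z = ∂(-2*x*y)/∂x - ∂(-3*x*z + 3*y^2 - z^2)/∂z = 3*x - 2*y + 2*z
  coefficient of dy ∧ dz: ∂f_3/∂y - ∂f_2/∂z = ∂(-2*x*y)/∂y - ∂(x*(y + z))/∂z = -3*x
Assembling: d(omega) = (-5*y + z) dx ∧ dy + (3*x - 2*y + 2*z) dx ∧ dz + (-3*x) dy ∧ dz.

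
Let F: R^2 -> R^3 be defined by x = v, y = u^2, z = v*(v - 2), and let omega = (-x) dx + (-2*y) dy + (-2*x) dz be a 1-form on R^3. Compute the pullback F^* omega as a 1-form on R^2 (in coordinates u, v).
F^* omega = (-4*u^3) du + (v*(3 - 4*v)) dv

Using F^*(f dg) = (f ∘ F) d(g ∘ F), substitute each coordinate x_i by F_i(u, v) in f_i, and replace dx_i by d F_i = (∂F_i/∂u) du + (∂F_i/∂v) dv.
  For the x component: f_1(F) = -v; d F_1 = (0) du + (1) dv
  For the y component: f_2(F) = -2*u^2; d F_2 = (2*u) du + (0) dv
  For the z component: f_3(F) = -2*v; d F_3 = (0) du + (2*v - 2) dv
Combining and collecting du, dv coefficients:
  coeff of du: -4*u^3
  coeff of dv: v*(3 - 4*v)
F^* omega = (-4*u^3) du + (v*(3 - 4*v)) dv.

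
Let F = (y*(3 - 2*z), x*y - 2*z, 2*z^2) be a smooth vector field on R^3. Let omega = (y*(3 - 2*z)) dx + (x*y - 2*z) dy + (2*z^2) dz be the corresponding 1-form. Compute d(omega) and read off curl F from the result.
d(omega) = (2) dy ∧ dz + (-2*y) dz ∧ dx + (y + 2*z - 3) dx ∧ dy; curl F = (2, -2*y, y + 2*z - 3)

d omega = sum_{i<j} (∂f_j/∂x_i - ∂f_i/∂x_j) dx_i ∧ dx_j. Under the identification (dy ∧ dz, dz ∧ dx, dx ∧ dy) ↔ (e_x, e_y, e_z), the coefficients are exactly the components of curl F. Compute:
  ∂R/∂y - ∂Q/∂z = (0) - (-2) = 2
  ∂P/∂z - ∂R/∂x = (-2*y) - (0) = -2*y
  ∂Q/∂x - ∂P/∂y = (y) - (3 - 2*z) = y + 2*z - 3.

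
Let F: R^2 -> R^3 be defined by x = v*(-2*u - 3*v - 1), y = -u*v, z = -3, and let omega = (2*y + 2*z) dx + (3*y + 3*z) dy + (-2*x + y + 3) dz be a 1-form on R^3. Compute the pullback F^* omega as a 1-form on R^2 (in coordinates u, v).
F^* omega = (7*v*(u*v + 3)) du + (7*u^2*v + 12*u*v^2 + 2*u*v + 21*u + 36*v + 6) dv

Using F^*(f dg) = (f ∘ F) d(g ∘ F), substitute each coordinate x_i by F_i(u, v) in f_i, and replace dx_i by d F_i = (∂F_i/∂u) du + (∂F_i/∂v) dv.
  For the x component: f_1(F) = -2*u*v - 6; d F_1 = (-2*v) du + (-2*u - 6*v - 1) dv
  For the y component: f_2(F) = -3*u*v - 9; d F_2 = (-v) du + (-u) dv
  For the z component: f_3(F) = 3*u*v + 6*v^2 + 2*v + 3; d F_3 = (0) du + (0) dv
Combining and collecting du, dv coefficients:
  coeff of du: 7*v*(u*v + 3)
  coeff of dv: 7*u^2*v + 12*u*v^2 + 2*u*v + 21*u + 36*v + 6
F^* omega = (7*v*(u*v + 3)) du + (7*u^2*v + 12*u*v^2 + 2*u*v + 21*u + 36*v + 6) dv.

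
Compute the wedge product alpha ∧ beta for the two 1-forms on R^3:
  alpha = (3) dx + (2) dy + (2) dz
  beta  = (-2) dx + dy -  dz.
alpha ∧ beta = (7) dx ∧ dy + (1) dx ∧ dz + (-4) dy ∧ dz

Distribute the wedge, using dx_i ∧ dx_j = -dx_j ∧ dx_i and dx_i ∧ dx_i = 0. For each pair (i, j) with i < j, the coefficient of dx_i ∧ dx_j in alpha ∧ beta is (alpha_i * beta_j - alpha_j * beta_i). Collecting: alpha ∧ beta = (7) dx ∧ dy + (1) dx ∧ dz + (-4) dy ∧ dz.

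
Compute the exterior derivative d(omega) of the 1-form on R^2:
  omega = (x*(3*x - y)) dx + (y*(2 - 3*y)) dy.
d(omega) = (x) dx ∧ dy

For a 1-form omega = sum_i f_i dx_i, the exterior derivative is
  d(omega) = sum_{i < j} (∂f_j/∂x_i - ∂f_i/∂x_j) dx_i ∧ dx_j.
  coefficient of dx ∧ dy: ∂f_2/∂x - ∂f_1/∂y = ∂(y*(2 - 3*y))/∂x - ∂(x*(3*x - y))/∂y = x
Assembling: d(omega) = (x) dx ∧ dy.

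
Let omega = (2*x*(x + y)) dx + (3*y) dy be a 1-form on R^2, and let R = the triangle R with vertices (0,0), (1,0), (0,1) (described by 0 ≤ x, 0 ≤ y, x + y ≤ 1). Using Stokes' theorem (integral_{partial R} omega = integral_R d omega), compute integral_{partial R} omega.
integral_(partial R) omega = -1/3

Stokes: integral_partial_R omega = integral_R d omega with d omega = (∂Q/∂x - ∂P/∂y) dx ∧ dy.
  ∂Q/∂x = 0
  ∂P/∂y = 2*x
  integrand = ∂Q/∂x - ∂P/∂y = -2*x.
Integrating over R: integral_0^1 integral_0^{1-x} (-2*x) dy dx = -1/3.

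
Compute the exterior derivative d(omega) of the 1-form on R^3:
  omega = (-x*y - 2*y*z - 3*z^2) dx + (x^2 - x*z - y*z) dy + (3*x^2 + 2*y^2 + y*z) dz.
d(omega) = (3*x + z) dx ∧ dy + (6*x + 2*y + 6*z) dx ∧ dz + (x + 5*y + z) dy ∧ dz

For a 1-form omega = sum_i f_i dx_i, the exterior derivative is
  d(omega) = sum_{i < j} (∂f_j/∂x_i - ∂f_i/∂x_j) dx_i ∧ dx_j.
  coefficient of dx ∧ dy: ∂f_2/∂x - ∂f_1/∂y = ∂(x^2 - x*z - y*z)/∂x - ∂(-x*y - 2*y*z - 3*z^2)/∂y = 3*x + z
  coefficient of dx ∧ dz: ∂f_3/∂x - ∂f_1/∂z = ∂(3*x^2 + 2*y^2 + y*z)/∂x - ∂(-x*y - 2*y*z - 3*z^2)/∂z = 6*x + 2*y + 6*z
  coefficient of dy ∧ dz: ∂f_3/∂y - ∂f_2/∂z = ∂(3*x^2 + 2*y^2 + y*z)/∂y - ∂(x^2 - x*z - y*z)/∂z = x + 5*y + z
Assembling: d(omega) = (3*x + z) dx ∧ dy + (6*x + 2*y + 6*z) dx ∧ dz + (x + 5*y + z) dy ∧ dz.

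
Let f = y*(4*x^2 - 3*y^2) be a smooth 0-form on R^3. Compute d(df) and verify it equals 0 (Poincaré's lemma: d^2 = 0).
d(df) = 0

Step 1: df = sum_i (∂f/∂x_i) dx_i = (8*x*y) dx + (4*x^2 - 9*y^2) dy + (0) dz.
Step 2: Apply d again. Using the 1-form formula, the coefficient of dx ∧ dy in d(df) is ∂^2 f/∂x ∂y - ∂^2 f/∂y ∂x = (8*x) - (8*x) = 0 (equality of mixed partials for smooth f).
Similarly for dx ∧ dz and dy ∧ dz — all coefficients vanish. So d(df) = 0.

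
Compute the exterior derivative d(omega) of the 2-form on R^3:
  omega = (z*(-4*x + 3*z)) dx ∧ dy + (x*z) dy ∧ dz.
d(omega) = (-4*x + 7*z) dx ∧ dy ∧ dz

For a 2-form omega = sum_{i<j} g_{ij} dx_i ∧ dx_j, the exterior derivative is
  d(omega) = sum_{i<j} d(g_{ij}) ∧ dx_i ∧ dx_j = sum_{i<j, k} (∂g_{ij}/∂x_k) dx_k ∧ dx_i ∧ dx_j.
Expand each term, using dx_k ∧ dx_i ∧ dx_j = sgn(permutation) dx_{(a)} ∧ dx_{(b)} ∧ dx_{(c)} with (a < b < c) sorted:
  d(z*(-4*x + 3*z)) includes (∂/∂z)(z*(-4*x + 3*z)) dz = (-4*x + 6*z) dz, which multiplied by dx ∧ dy gives (-4*x + 6*z) dx ∧ dy ∧ dz
  d(x*z) includes (∂/∂x)(x*z) dx = (z) dx, which multiplied by dy ∧ dz gives (z) dx ∧ dy ∧ dz
Collecting like 3-forms: d(omega) = (-4*x + 7*z) dx ∧ dy ∧ dz.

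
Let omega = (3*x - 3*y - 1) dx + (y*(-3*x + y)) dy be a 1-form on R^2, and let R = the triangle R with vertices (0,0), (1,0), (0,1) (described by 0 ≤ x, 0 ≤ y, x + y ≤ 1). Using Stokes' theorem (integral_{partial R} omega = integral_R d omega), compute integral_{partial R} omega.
integral_(partial R) omega = 1

Stokes: integral_partial_R omega = integral_R d omega with d omega = (∂Q/∂x - ∂P/∂y) dx ∧ dy.
  ∂Q/∂x = -3*y
  ∂P/∂y = -3
  integrand = ∂Q/∂x - ∂P/∂y = 3 - 3*y.
Integrating over R: integral_0^1 integral_0^{1-x} (3 - 3*y) dy dx = 1.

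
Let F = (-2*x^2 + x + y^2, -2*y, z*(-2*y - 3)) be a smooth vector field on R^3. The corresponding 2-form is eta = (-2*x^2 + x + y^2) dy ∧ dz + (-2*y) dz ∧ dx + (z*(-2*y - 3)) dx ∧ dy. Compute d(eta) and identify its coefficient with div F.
d(eta) = (-4*x - 2*y - 4) dx ∧ dy ∧ dz; div F = -4*x - 2*y - 4

For a 2-form in R^3 of the form above, applying d gives a 3-form with coefficient ∂P/∂x + ∂Q/∂y + ∂R/∂z:
  ∂P/∂x = 1 - 4*x
  ∂Q/∂y = -2
  ∂R/∂z = -2*y - 3
Sum = -4*x - 2*y - 4, which is exactly div F.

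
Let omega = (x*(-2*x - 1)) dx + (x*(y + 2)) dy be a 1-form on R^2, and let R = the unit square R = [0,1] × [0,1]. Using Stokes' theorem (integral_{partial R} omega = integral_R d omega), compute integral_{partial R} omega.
integral_(partial R) omega = 5/2

Stokes: integral_partial_R omega = integral_R d omega with d omega = (∂Q/∂x - ∂P/∂y) dx ∧ dy.
  ∂Q/∂x = y + 2
  ∂P/∂y = 0
  integrand = ∂Q/∂x - ∂P/∂y = y + 2.
Integrating over R: integral_0^1 integral_0^1 (y + 2) dx dy = 5/2.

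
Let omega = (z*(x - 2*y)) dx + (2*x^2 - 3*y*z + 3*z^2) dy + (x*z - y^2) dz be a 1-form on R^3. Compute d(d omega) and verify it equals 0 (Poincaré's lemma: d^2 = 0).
d(d omega) = 0

Step 1: d omega = sum_{i<j} (∂f_j/∂x_i - ∂f_i/∂x_j) dx_i ∧ dx_j:
  coeff of dx ∧ dy: 4*x + 2*z
  coeff of dx ∧ dz: -x + 2*y + z
  coeff of dy ∧ dz: y - 6*z
Step 2: Apply d again to each 2-form coefficient. The only possible 3-form in R^3 is dx ∧ dy ∧ dz, with coefficient
  ∂(coeff of dy∧dz)/∂x - ∂(coeff of dx∧dz)/∂y + ∂(coeff of dx∧dy)/∂z
  = ∂/∂x (y - 6*z) - ∂/∂y (-x + 2*y + z) + ∂/∂z (4*x + 2*z).
Each of these terms simplifies to sums of mixed partials that cancel in pairs. The result is 0 (by equality of mixed partials for smooth functions — Schwarz / Clairaut).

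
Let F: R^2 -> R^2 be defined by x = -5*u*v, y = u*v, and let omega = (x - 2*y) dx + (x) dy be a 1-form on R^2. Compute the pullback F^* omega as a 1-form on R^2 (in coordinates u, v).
F^* omega = (30*u*v^2) du + (30*u^2*v) dv

Using F^*(f dg) = (f ∘ F) d(g ∘ F), substitute each coordinate x_i by F_i(u, v) in f_i, and replace dx_i by d F_i = (∂F_i/∂u) du + (∂F_i/∂v) dv.
  For the x component: f_1(F) = -7*u*v; d F_1 = (-5*v) du + (-5*u) dv
  For the y component: f_2(F) = -5*u*v; d F_2 = (v) du + (u) dv
Combining and collecting du, dv coefficients:
  coeff of du: 30*u*v^2
  coeff of dv: 30*u^2*v
F^* omega = (30*u*v^2) du + (30*u^2*v) dv.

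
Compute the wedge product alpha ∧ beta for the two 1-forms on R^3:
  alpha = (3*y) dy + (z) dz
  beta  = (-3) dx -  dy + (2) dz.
alpha ∧ beta = (9*y) dx ∧ dy + (6*y + z) dy ∧ dz + (3*z) dx ∧ dz

Distribute the wedge, using dx_i ∧ dx_j = -dx_j ∧ dx_i and dx_i ∧ dx_i = 0. For each pair (i, j) with i < j, the coefficient of dx_i ∧ dx_j in alpha ∧ beta is (alpha_i * beta_j - alpha_j * beta_i). Collecting: alpha ∧ beta = (9*y) dx ∧ dy + (6*y + z) dy ∧ dz + (3*z) dx ∧ dz.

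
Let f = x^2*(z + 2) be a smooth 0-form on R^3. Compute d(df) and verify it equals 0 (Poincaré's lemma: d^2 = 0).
d(df) = 0

Step 1: df = sum_i (∂f/∂x_i) dx_i = (2*x*(z + 2)) dx + (0) dy + (x^2) dz.
Step 2: Apply d again. Using the 1-form formula, the coefficient of dx ∧ dy in d(df) is ∂^2 f/∂x ∂y - ∂^2 f/∂y ∂x = (0) - (0) = 0 (equality of mixed partials for smooth f).
Similarly for dx ∧ dz and dy ∧ dz — all coefficients vanish. So d(df) = 0.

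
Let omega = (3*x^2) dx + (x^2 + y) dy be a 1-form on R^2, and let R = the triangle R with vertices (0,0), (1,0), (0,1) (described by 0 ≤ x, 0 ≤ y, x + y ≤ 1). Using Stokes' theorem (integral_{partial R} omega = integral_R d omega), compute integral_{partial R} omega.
integral_(partial R) omega = 1/3

Stokes: integral_partial_R omega = integral_R d omega with d omega = (∂Q/∂x - ∂P/∂y) dx ∧ dy.
  ∂Q/∂x = 2*x
  ∂P/∂y = 0
  integrand = ∂Q/∂x - ∂P/∂y = 2*x.
Integrating over R: integral_0^1 integral_0^{1-x} (2*x) dy dx = 1/3.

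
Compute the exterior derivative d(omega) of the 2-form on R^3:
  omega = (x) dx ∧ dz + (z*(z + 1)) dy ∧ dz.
d(omega) = 0

For a 2-form omega = sum_{i<j} g_{ij} dx_i ∧ dx_j, the exterior derivative is
  d(omega) = sum_{i<j} d(g_{ij}) ∧ dx_i ∧ dx_j = sum_{i<j, k} (∂g_{ij}/∂x_k) dx_k ∧ dx_i ∧ dx_j.
Expand each term, using dx_k ∧ dx_i ∧ dx_j = sgn(permutation) dx_{(a)} ∧ dx_{(b)} ∧ dx_{(c)} with (a < b < c) sorted:

Collecting like 3-forms: d(omega) = 0.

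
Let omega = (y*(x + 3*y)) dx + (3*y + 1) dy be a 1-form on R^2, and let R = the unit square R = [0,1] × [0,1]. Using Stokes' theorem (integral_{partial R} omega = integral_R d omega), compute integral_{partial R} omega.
integral_(partial R) omega = -7/2

Stokes: integral_partial_R omega = integral_R d omega with d omega = (∂Q/∂x - ∂P/∂y) dx ∧ dy.
  ∂Q/∂x = 0
  ∂P/∂y = x + 6*y
  integrand = ∂Q/∂x - ∂P/∂y = -x - 6*y.
Integrating over R: integral_0^1 integral_0^1 (-x - 6*y) dx dy = -7/2.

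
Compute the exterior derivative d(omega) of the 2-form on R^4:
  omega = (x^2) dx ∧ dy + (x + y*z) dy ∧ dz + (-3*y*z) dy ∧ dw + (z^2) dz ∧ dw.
d(omega) = (1) dx ∧ dy ∧ dz + (3*y) dy ∧ dz ∧ dw

For a 2-form omega = sum_{i<j} g_{ij} dx_i ∧ dx_j, the exterior derivative is
  d(omega) = sum_{i<j} d(g_{ij}) ∧ dx_i ∧ dx_j = sum_{i<j, k} (∂g_{ij}/∂x_k) dx_k ∧ dx_i ∧ dx_j.
Expand each term, using dx_k ∧ dx_i ∧ dx_j = sgn(permutation) dx_{(a)} ∧ dx_{(b)} ∧ dx_{(c)} with (a < b < c) sorted:
  d(x + y*z) includes (∂/∂x)(x + y*z) dx = (1) dx, which multiplied by dy ∧ dz gives (1) dx ∧ dy ∧ dz
  d(-3*y*z) includes (∂/∂z)(-3*y*z) dz = (-3*y) dz, which multiplied by dy ∧ dw gives (3*y) dy ∧ dz ∧ dw
Collecting like 3-forms: d(omega) = (1) dx ∧ dy ∧ dz + (3*y) dy ∧ dz ∧ dw.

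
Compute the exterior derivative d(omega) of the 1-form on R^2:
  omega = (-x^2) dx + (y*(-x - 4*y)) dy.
d(omega) = (-y) dx ∧ dy

For a 1-form omega = sum_i f_i dx_i, the exterior derivative is
  d(omega) = sum_{i < j} (∂f_j/∂x_i - ∂f_i/∂x_j) dx_i ∧ dx_j.
  coefficient of dx ∧ dy: ∂f_2/∂x - ∂f_1/∂y = ∂(y*(-x - 4*y))/∂x - ∂(-x^2)/∂y = -y
Assembling: d(omega) = (-y) dx ∧ dy.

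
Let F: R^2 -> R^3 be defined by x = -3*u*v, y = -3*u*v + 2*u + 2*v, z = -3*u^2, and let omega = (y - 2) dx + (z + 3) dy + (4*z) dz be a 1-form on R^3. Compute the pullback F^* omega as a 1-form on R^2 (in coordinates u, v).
F^* omega = (72*u^3 + 9*u^2*v - 6*u^2 + 9*u*v^2 - 6*u*v - 6*v^2 - 3*v + 6) du + (9*u^3 + 9*u^2*v - 12*u^2 - 6*u*v - 3*u + 6) dv

Using F^*(f dg) = (f ∘ F) d(g ∘ F), substitute each coordinate x_i by F_i(u, v) in f_i, and replace dx_i by d F_i = (∂F_i/∂u) du + (∂F_i/∂v) dv.
  For the x component: f_1(F) = -3*u*v + 2*u + 2*v - 2; d F_1 = (-3*v) du + (-3*u) dv
  For the y component: f_2(F) = 3 - 3*u^2; d F_2 = (2 - 3*v) du + (2 - 3*u) dv
  For the z component: f_3(F) = -12*u^2; d F_3 = (-6*u) du + (0) dv
Combining and collecting du, dv coefficients:
  coeff of du: 72*u^3 + 9*u^2*v - 6*u^2 + 9*u*v^2 - 6*u*v - 6*v^2 - 3*v + 6
  coeff of dv: 9*u^3 + 9*u^2*v - 12*u^2 - 6*u*v - 3*u + 6
F^* omega = (72*u^3 + 9*u^2*v - 6*u^2 + 9*u*v^2 - 6*u*v - 6*v^2 - 3*v + 6) du + (9*u^3 + 9*u^2*v - 12*u^2 - 6*u*v - 3*u + 6) dv.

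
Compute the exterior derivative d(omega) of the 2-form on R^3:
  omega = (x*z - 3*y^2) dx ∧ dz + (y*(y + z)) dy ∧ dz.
d(omega) = (6*y) dx ∧ dy ∧ dz

For a 2-form omega = sum_{i<j} g_{ij} dx_i ∧ dx_j, the exterior derivative is
  d(omega) = sum_{i<j} d(g_{ij}) ∧ dx_i ∧ dx_j = sum_{i<j, k} (∂g_{ij}/∂x_k) dx_k ∧ dx_i ∧ dx_j.
Expand each term, using dx_k ∧ dx_i ∧ dx_j = sgn(permutation) dx_{(a)} ∧ dx_{(b)} ∧ dx_{(c)} with (a < b < c) sorted:
  d(x*z - 3*y^2) includes (∂/∂y)(x*z - 3*y^2) dy = (-6*y) dy, which multiplied by dx ∧ dz gives (6*y) dx ∧ dy ∧ dz
Collecting like 3-forms: d(omega) = (6*y) dx ∧ dy ∧ dz.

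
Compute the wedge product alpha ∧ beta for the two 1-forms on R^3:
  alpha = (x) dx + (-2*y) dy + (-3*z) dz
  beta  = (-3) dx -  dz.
alpha ∧ beta = (-x - 9*z) dx ∧ dz + (-6*y) dx ∧ dy + (2*y) dy ∧ dz

Distribute the wedge, using dx_i ∧ dx_j = -dx_j ∧ dx_i and dx_i ∧ dx_i = 0. For each pair (i, j) with i < j, the coefficient of dx_i ∧ dx_j in alpha ∧ beta is (alpha_i * beta_j - alpha_j * beta_i). Collecting: alpha ∧ beta = (-x - 9*z) dx ∧ dz + (-6*y) dx ∧ dy + (2*y) dy ∧ dz.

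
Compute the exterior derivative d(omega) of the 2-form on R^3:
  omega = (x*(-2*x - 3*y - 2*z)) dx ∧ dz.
d(omega) = (3*x) dx ∧ dy ∧ dz

For a 2-form omega = sum_{i<j} g_{ij} dx_i ∧ dx_j, the exterior derivative is
  d(omega) = sum_{i<j} d(g_{ij}) ∧ dx_i ∧ dx_j = sum_{i<j, k} (∂g_{ij}/∂x_k) dx_k ∧ dx_i ∧ dx_j.
Expand each term, using dx_k ∧ dx_i ∧ dx_j = sgn(permutation) dx_{(a)} ∧ dx_{(b)} ∧ dx_{(c)} with (a < b < c) sorted:
  d(x*(-2*x - 3*y - 2*z)) includes (∂/∂y)(x*(-2*x - 3*y - 2*z)) dy = (-3*x) dy, which multiplied by dx ∧ dz gives (3*x) dx ∧ dy ∧ dz
Collecting like 3-forms: d(omega) = (3*x) dx ∧ dy ∧ dz.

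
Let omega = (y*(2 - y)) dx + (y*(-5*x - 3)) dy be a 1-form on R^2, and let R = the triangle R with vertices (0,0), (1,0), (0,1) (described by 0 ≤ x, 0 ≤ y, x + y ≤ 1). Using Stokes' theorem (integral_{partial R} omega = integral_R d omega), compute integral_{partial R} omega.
integral_(partial R) omega = -3/2

Stokes: integral_partial_R omega = integral_R d omega with d omega = (∂Q/∂x - ∂P/∂y) dx ∧ dy.
  ∂Q/∂x = -5*y
  ∂P/∂y = 2 - 2*y
  integrand = ∂Q/∂x - ∂P/∂y = -3*y - 2.
Integrating over R: integral_0^1 integral_0^{1-x} (-3*y - 2) dy dx = -3/2.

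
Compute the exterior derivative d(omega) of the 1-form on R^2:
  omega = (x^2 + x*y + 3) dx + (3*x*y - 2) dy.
d(omega) = (-x + 3*y) dx ∧ dy

For a 1-form omega = sum_i f_i dx_i, the exterior derivative is
  d(omega) = sum_{i < j} (∂f_j/∂x_i - ∂f_i/∂x_j) dx_i ∧ dx_j.
  coefficient of dx ∧ dy: ∂f_2/∂x - ∂f_1/∂y = ∂(3*x*y - 2)/∂x - ∂(x^2 + x*y + 3)/∂y = -x + 3*y
Assembling: d(omega) = (-x + 3*y) dx ∧ dy.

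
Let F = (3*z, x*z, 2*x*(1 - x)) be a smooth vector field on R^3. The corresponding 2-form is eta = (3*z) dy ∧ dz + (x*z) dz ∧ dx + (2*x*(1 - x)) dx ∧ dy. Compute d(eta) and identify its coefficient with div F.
d(eta) = (0) dx ∧ dy ∧ dz; div F = 0

For a 2-form in R^3 of the form above, applying d gives a 3-form with coefficient ∂P/∂x + ∂Q/∂y + ∂R/∂z:
  ∂P/∂x = 0
  ∂Q/∂y = 0
  ∂R/∂z = 0
Sum = 0, which is exactly div F.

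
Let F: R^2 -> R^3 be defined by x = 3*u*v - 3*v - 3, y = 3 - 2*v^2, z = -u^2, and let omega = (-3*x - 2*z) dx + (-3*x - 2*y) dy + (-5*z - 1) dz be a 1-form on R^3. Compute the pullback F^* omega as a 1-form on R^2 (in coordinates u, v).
F^* omega = (-10*u^3 + 6*u^2*v - 27*u*v^2 + 2*u + 27*v^2 + 27*v) du + (6*u^3 - 27*u^2*v - 6*u^2 + 36*u*v^2 + 54*u*v + 27*u - 16*v^3 - 36*v^2 - 39*v - 27) dv

Using F^*(f dg) = (f ∘ F) d(g ∘ F), substitute each coordinate x_i by F_i(u, v) in f_i, and replace dx_i by d F_i = (∂F_i/∂u) du + (∂F_i/∂v) dv.
  For the x component: f_1(F) = 2*u^2 - 9*u*v + 9*v + 9; d F_1 = (3*v) du + (3*u - 3) dv
  For the y component: f_2(F) = -9*u*v + 4*v^2 + 9*v + 3; d F_2 = (0) du + (-4*v) dv
  For the z component: f_3(F) = 5*u^2 - 1; d F_3 = (-2*u) du + (0) dv
Combining and collecting du, dv coefficients:
  coeff of du: -10*u^3 + 6*u^2*v - 27*u*v^2 + 2*u + 27*v^2 + 27*v
  coeff of dv: 6*u^3 - 27*u^2*v - 6*u^2 + 36*u*v^2 + 54*u*v + 27*u - 16*v^3 - 36*v^2 - 39*v - 27
F^* omega = (-10*u^3 + 6*u^2*v - 27*u*v^2 + 2*u + 27*v^2 + 27*v) du + (6*u^3 - 27*u^2*v - 6*u^2 + 36*u*v^2 + 54*u*v + 27*u - 16*v^3 - 36*v^2 - 39*v - 27) dv.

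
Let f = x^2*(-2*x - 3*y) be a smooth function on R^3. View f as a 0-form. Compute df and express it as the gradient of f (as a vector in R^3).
df = (6*x*(-x - y)) dx + (-3*x^2) dy + (0) dz; grad f = (6*x*(-x - y), -3*x^2, 0)

For a 0-form f, d f = (∂f/∂x) dx + (∂f/∂y) dy + (∂f/∂z) dz. The components of the vector representation are exactly the entries of grad f in Cartesian coordinates:
  ∂f/∂x = 6*x*(-x - y)
  ∂f/∂y = -3*x^2
  ∂f/∂z = 0.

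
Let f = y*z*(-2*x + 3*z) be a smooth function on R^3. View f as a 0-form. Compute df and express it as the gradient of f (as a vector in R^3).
df = (-2*y*z) dx + (z*(-2*x + 3*z)) dy + (2*y*(-x + 3*z)) dz; grad f = (-2*y*z, z*(-2*x + 3*z), 2*y*(-x + 3*z))

For a 0-form f, d f = (∂f/∂x) dx + (∂f/∂y) dy + (∂f/∂z) dz. The components of the vector representation are exactly the entries of grad f in Cartesian coordinates:
  ∂f/∂x = -2*y*z
  ∂f/∂y = z*(-2*x + 3*z)
  ∂f/∂z = 2*y*(-x + 3*z).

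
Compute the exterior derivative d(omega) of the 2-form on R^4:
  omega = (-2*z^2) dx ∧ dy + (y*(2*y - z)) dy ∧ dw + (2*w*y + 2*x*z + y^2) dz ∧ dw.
d(omega) = (-4*z) dx ∧ dy ∧ dz + (2*w + 3*y) dy ∧ dz ∧ dw + (2*z) dx ∧ dz ∧ dw

For a 2-form omega = sum_{i<j} g_{ij} dx_i ∧ dx_j, the exterior derivative is
  d(omega) = sum_{i<j} d(g_{ij}) ∧ dx_i ∧ dx_j = sum_{i<j, k} (∂g_{ij}/∂x_k) dx_k ∧ dx_i ∧ dx_j.
Expand each term, using dx_k ∧ dx_i ∧ dx_j = sgn(permutation) dx_{(a)} ∧ dx_{(b)} ∧ dx_{(c)} with (a < b < c) sorted:
  d(-2*z^2) includes (∂/∂z)(-2*z^2) dz = (-4*z) dz, which multiplied by dx ∧ dy gives (-4*z) dx ∧ dy ∧ dz
  d(y*(2*y - z)) includes (∂/∂z)(y*(2*y - z)) dz = (-y) dz, which multiplied by dy ∧ dw gives (y) dy ∧ dz ∧ dw
  d(2*w*y + 2*x*z + y^2) includes (∂/∂x)(2*w*y + 2*x*z + y^2) dx = (2*z) dx, which multiplied by dz ∧ dw gives (2*z) dx ∧ dz ∧ dw
  d(2*w*y + 2*x*z + y^2) includes (∂/∂y)(2*w*y + 2*x*z + y^2) dy = (2*w + 2*y) dy, which multiplied by dz ∧ dw gives (2*w + 2*y) dy ∧ dz ∧ dw
Collecting like 3-forms: d(omega) = (-4*z) dx ∧ dy ∧ dz + (2*w + 3*y) dy ∧ dz ∧ dw + (2*z) dx ∧ dz ∧ dw.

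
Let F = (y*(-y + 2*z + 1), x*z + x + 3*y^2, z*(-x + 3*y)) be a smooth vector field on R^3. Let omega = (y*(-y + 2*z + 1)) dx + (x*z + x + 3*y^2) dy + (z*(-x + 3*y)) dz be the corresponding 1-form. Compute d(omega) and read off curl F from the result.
d(omega) = (-x + 3*z) dy ∧ dz + (2*y + z) dz ∧ dx + (2*y - z) dx ∧ dy; curl F = (-x + 3*z, 2*y + z, 2*y - z)

d omega = sum_{i<j} (∂f_j/∂x_i - ∂f_i/∂x_j) dx_i ∧ dx_j. Under the identification (dy ∧ dz, dz ∧ dx, dx ∧ dy) ↔ (e_x, e_y, e_z), the coefficients are exactly the components of curl F. Compute:
  ∂R/∂y - ∂Q/∂z = (3*z) - (x) = -x + 3*z
  ∂P/∂z - ∂R/∂x = (2*y) - (-z) = 2*y + z
  ∂Q/∂x - ∂P/∂y = (z + 1) - (-2*y + 2*z + 1) = 2*y - z.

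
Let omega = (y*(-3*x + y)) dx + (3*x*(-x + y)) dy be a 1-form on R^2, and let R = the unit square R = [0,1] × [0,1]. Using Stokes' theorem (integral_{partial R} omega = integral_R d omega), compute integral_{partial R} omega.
integral_(partial R) omega = -1

Stokes: integral_partial_R omega = integral_R d omega with d omega = (∂Q/∂x - ∂P/∂y) dx ∧ dy.
  ∂Q/∂x = -6*x + 3*y
  ∂P/∂y = -3*x + 2*y
  integrand = ∂Q/∂x - ∂P/∂y = -3*x + y.
Integrating over R: integral_0^1 integral_0^1 (-3*x + y) dx dy = -1.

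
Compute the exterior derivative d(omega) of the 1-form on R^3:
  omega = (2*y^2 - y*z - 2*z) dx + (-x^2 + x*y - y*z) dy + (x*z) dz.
d(omega) = (-2*x - 3*y + z) dx ∧ dy + (y + z + 2) dx ∧ dz + (y) dy ∧ dz

For a 1-form omega = sum_i f_i dx_i, the exterior derivative is
  d(omega) = sum_{i < j} (∂f_j/∂x_i - ∂f_i/∂x_j) dx_i ∧ dx_j.
  coefficient of dx ∧ dy: ∂f_2/∂x - ∂f_1/∂y = ∂(-x^2 + x*y - y*z)/∂x - ∂(2*y^2 - y*z - 2*z)/∂y = -2*x - 3*y + z
  coefficient of dx ∧ dz: ∂f_3/∂x - ∂f_1/∂z = ∂(x*z)/∂x - ∂(2*y^2 - y*z - 2*z)/∂z = y + z + 2
  coefficient of dy ∧ dz: ∂f_3/∂y - ∂f_2/∂z = ∂(x*z)/∂y - ∂(-x^2 + x*y - y*z)/∂z = y
Assembling: d(omega) = (-2*x - 3*y + z) dx ∧ dy + (y + z + 2) dx ∧ dz + (y) dy ∧ dz.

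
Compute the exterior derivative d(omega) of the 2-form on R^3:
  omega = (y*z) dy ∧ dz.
d(omega) = 0

For a 2-form omega = sum_{i<j} g_{ij} dx_i ∧ dx_j, the exterior derivative is
  d(omega) = sum_{i<j} d(g_{ij}) ∧ dx_i ∧ dx_j = sum_{i<j, k} (∂g_{ij}/∂x_k) dx_k ∧ dx_i ∧ dx_j.
Expand each term, using dx_k ∧ dx_i ∧ dx_j = sgn(permutation) dx_{(a)} ∧ dx_{(b)} ∧ dx_{(c)} with (a < b < c) sorted:

Collecting like 3-forms: d(omega) = 0.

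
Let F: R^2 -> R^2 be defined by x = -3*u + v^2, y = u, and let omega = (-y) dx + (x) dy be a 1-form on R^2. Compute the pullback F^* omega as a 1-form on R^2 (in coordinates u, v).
F^* omega = (v^2) du + (-2*u*v) dv

Using F^*(f dg) = (f ∘ F) d(g ∘ F), substitute each coordinate x_i by F_i(u, v) in f_i, and replace dx_i by d F_i = (∂F_i/∂u) du + (∂F_i/∂v) dv.
  For the x component: f_1(F) = -u; d F_1 = (-3) du + (2*v) dv
  For the y component: f_2(F) = -3*u + v^2; d F_2 = (1) du + (0) dv
Combining and collecting du, dv coefficients:
  coeff of du: v^2
  coeff of dv: -2*u*v
F^* omega = (v^2) du + (-2*u*v) dv.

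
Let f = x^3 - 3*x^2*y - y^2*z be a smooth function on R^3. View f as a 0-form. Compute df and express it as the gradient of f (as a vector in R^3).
df = (3*x*(x - 2*y)) dx + (-3*x^2 - 2*y*z) dy + (-y^2) dz; grad f = (3*x*(x - 2*y), -3*x^2 - 2*y*z, -y^2)

For a 0-form f, d f = (∂f/∂x) dx + (∂f/∂y) dy + (∂f/∂z) dz. The components of the vector representation are exactly the entries of grad f in Cartesian coordinates:
  ∂f/∂x = 3*x*(x - 2*y)
  ∂f/∂y = -3*x^2 - 2*y*z
  ∂f/∂z = -y^2.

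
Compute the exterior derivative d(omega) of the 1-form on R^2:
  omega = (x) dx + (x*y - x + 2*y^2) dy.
d(omega) = (y - 1) dx ∧ dy

For a 1-form omega = sum_i f_i dx_i, the exterior derivative is
  d(omega) = sum_{i < j} (∂f_j/∂x_i - ∂f_i/∂x_j) dx_i ∧ dx_j.
  coefficient of dx ∧ dy: ∂f_2/∂x - ∂f_1/∂y = ∂(x*y - x + 2*y^2)/∂x - ∂(x)/∂y = y - 1
Assembling: d(omega) = (y - 1) dx ∧ dy.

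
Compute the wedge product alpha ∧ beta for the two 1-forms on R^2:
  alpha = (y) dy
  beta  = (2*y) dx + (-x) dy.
alpha ∧ beta = (-2*y^2) dx ∧ dy

Distribute the wedge, using dx_i ∧ dx_j = -dx_j ∧ dx_i and dx_i ∧ dx_i = 0. For each pair (i, j) with i < j, the coefficient of dx_i ∧ dx_j in alpha ∧ beta is (alpha_i * beta_j - alpha_j * beta_i). Collecting: alpha ∧ beta = (-2*y^2) dx ∧ dy.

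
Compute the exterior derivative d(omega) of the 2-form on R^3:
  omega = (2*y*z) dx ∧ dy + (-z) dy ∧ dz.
d(omega) = (2*y) dx ∧ dy ∧ dz

For a 2-form omega = sum_{i<j} g_{ij} dx_i ∧ dx_j, the exterior derivative is
  d(omega) = sum_{i<j} d(g_{ij}) ∧ dx_i ∧ dx_j = sum_{i<j, k} (∂g_{ij}/∂x_k) dx_k ∧ dx_i ∧ dx_j.
Expand each term, using dx_k ∧ dx_i ∧ dx_j = sgn(permutation) dx_{(a)} ∧ dx_{(b)} ∧ dx_{(c)} with (a < b < c) sorted:
  d(2*y*z) includes (∂/∂z)(2*y*z) dz = (2*y) dz, which multiplied by dx ∧ dy gives (2*y) dx ∧ dy ∧ dz
Collecting like 3-forms: d(omega) = (2*y) dx ∧ dy ∧ dz.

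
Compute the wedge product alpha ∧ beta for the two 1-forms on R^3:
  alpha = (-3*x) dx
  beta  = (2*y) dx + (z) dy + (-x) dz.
alpha ∧ beta = (-3*x*z) dx ∧ dy + (3*x^2) dx ∧ dz

Distribute the wedge, using dx_i ∧ dx_j = -dx_j ∧ dx_i and dx_i ∧ dx_i = 0. For each pair (i, j) with i < j, the coefficient of dx_i ∧ dx_j in alpha ∧ beta is (alpha_i * beta_j - alpha_j * beta_i). Collecting: alpha ∧ beta = (-3*x*z) dx ∧ dy + (3*x^2) dx ∧ dz.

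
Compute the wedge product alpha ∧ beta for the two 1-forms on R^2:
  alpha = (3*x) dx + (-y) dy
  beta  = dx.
alpha ∧ beta = (y) dx ∧ dy

Distribute the wedge, using dx_i ∧ dx_j = -dx_j ∧ dx_i and dx_i ∧ dx_i = 0. For each pair (i, j) with i < j, the coefficient of dx_i ∧ dx_j in alpha ∧ beta is (alpha_i * beta_j - alpha_j * beta_i). Collecting: alpha ∧ beta = (y) dx ∧ dy.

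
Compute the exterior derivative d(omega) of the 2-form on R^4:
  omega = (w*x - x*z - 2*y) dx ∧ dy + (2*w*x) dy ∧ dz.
d(omega) = (2*w - x) dx ∧ dy ∧ dz + (x) dx ∧ dy ∧ dw + (2*x) dy ∧ dz ∧ dw

For a 2-form omega = sum_{i<j} g_{ij} dx_i ∧ dx_j, the exterior derivative is
  d(omega) = sum_{i<j} d(g_{ij}) ∧ dx_i ∧ dx_j = sum_{i<j, k} (∂g_{ij}/∂x_k) dx_k ∧ dx_i ∧ dx_j.
Expand each term, using dx_k ∧ dx_i ∧ dx_j = sgn(permutation) dx_{(a)} ∧ dx_{(b)} ∧ dx_{(c)} with (a < b < c) sorted:
  d(w*x - x*z - 2*y) includes (∂/∂z)(w*x - x*z - 2*y) dz = (-x) dz, which multiplied by dx ∧ dy gives (-x) dx ∧ dy ∧ dz
  d(w*x - x*z - 2*y) includes (∂/∂w)(w*x - x*z - 2*y) dw = (x) dw, which multiplied by dx ∧ dy gives (x) dx ∧ dy ∧ dw
  d(2*w*x) includes (∂/∂x)(2*w*x) dx = (2*w) dx, which multiplied by dy ∧ dz gives (2*w) dx ∧ dy ∧ dz
  d(2*w*x) includes (∂/∂w)(2*w*x) dw = (2*x) dw, which multiplied by dy ∧ dz gives (2*x) dy ∧ dz ∧ dw
Collecting like 3-forms: d(omega) = (2*w - x) dx ∧ dy ∧ dz + (x) dx ∧ dy ∧ dw + (2*x) dy ∧ dz ∧ dw.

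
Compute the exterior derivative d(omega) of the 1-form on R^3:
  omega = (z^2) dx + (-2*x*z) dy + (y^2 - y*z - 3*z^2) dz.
d(omega) = (-2*z) dx ∧ dy + (-2*z) dx ∧ dz + (2*x + 2*y - z) dy ∧ dz

For a 1-form omega = sum_i f_i dx_i, the exterior derivative is
  d(omega) = sum_{i < j} (∂f_j/∂x_i - ∂f_i/∂x_j) dx_i ∧ dx_j.
  coefficient of dx ∧ dy: ∂f_2/∂x - ∂f_1/∂y = ∂(-2*x*z)/∂x - ∂(z^2)/∂y = -2*z
  coefficient of dx ∧ dz: ∂f_3/∂x - ∂f_1/∂z = ∂(y^2 - y*z - 3*z^2)/∂x - ∂(z^2)/∂z = -2*z
  coefficient of dy ∧ dz: ∂f_3/∂y - ∂f_2/∂z = ∂(y^2 - y*z - 3*z^2)/∂y - ∂(-2*x*z)/∂z = 2*x + 2*y - z
Assembling: d(omega) = (-2*z) dx ∧ dy + (-2*z) dx ∧ dz + (2*x + 2*y - z) dy ∧ dz.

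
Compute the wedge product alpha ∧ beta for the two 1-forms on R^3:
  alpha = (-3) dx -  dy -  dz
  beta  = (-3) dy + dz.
alpha ∧ beta = (9) dx ∧ dy + (-3) dx ∧ dz + (-4) dy ∧ dz

Distribute the wedge, using dx_i ∧ dx_j = -dx_j ∧ dx_i and dx_i ∧ dx_i = 0. For each pair (i, j) with i < j, the coefficient of dx_i ∧ dx_j in alpha ∧ beta is (alpha_i * beta_j - alpha_j * beta_i). Collecting: alpha ∧ beta = (9) dx ∧ dy + (-3) dx ∧ dz + (-4) dy ∧ dz.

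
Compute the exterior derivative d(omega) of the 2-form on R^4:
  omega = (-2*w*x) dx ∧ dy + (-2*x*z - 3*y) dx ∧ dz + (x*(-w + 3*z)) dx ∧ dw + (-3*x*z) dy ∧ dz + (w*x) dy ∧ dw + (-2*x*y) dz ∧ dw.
d(omega) = (w - 2*x) dx ∧ dy ∧ dw + (3 - 3*z) dx ∧ dy ∧ dz + (-3*x - 2*y) dx ∧ dz ∧ dw + (-2*x) dy ∧ dz ∧ dw

For a 2-form omega = sum_{i<j} g_{ij} dx_i ∧ dx_j, the exterior derivative is
  d(omega) = sum_{i<j} d(g_{ij}) ∧ dx_i ∧ dx_j = sum_{i<j, k} (∂g_{ij}/∂x_k) dx_k ∧ dx_i ∧ dx_j.
Expand each term, using dx_k ∧ dx_i ∧ dx_j = sgn(permutation) dx_{(a)} ∧ dx_{(b)} ∧ dx_{(c)} with (a < b < c) sorted:
  d(-2*w*x) includes (∂/∂w)(-2*w*x) dw = (-2*x) dw, which multiplied by dx ∧ dy gives (-2*x) dx ∧ dy ∧ dw
  d(-2*x*z - 3*y) includes (∂/∂y)(-2*x*z - 3*y) dy = (-3) dy, which multiplied by dx ∧ dz gives (3) dx ∧ dy ∧ dz
  d(x*(-w + 3*z)) includes (∂/∂z)(x*(-w + 3*z)) dz = (3*x) dz, which multiplied by dx ∧ dw gives (-3*x) dx ∧ dz ∧ dw
  d(-3*x*z) includes (∂/∂x)(-3*x*z) dx = (-3*z) dx, which multiplied by dy ∧ dz gives (-3*z) dx ∧ dy ∧ dz
  d(w*x) includes (∂/∂x)(w*x) dx = (w) dx, which multiplied by dy ∧ dw gives (w) dx ∧ dy ∧ dw
  d(-2*x*y) includes (∂/∂x)(-2*x*y) dx = (-2*y) dx, which multiplied by dz ∧ dw gives (-2*y) dx ∧ dz ∧ dw
  d(-2*x*y) includes (∂/∂y)(-2*x*y) dy = (-2*x) dy, which multiplied by dz ∧ dw gives (-2*x) dy ∧ dz ∧ dw
Collecting like 3-forms: d(omega) = (w - 2*x) dx ∧ dy ∧ dw + (3 - 3*z) dx ∧ dy ∧ dz + (-3*x - 2*y) dx ∧ dz ∧ dw + (-2*x) dy ∧ dz ∧ dw.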